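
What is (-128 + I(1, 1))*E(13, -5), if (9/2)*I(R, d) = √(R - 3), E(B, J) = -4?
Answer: 512 - 8*I*√2/9 ≈ 512.0 - 1.2571*I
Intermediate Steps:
I(R, d) = 2*√(-3 + R)/9 (I(R, d) = 2*√(R - 3)/9 = 2*√(-3 + R)/9)
(-128 + I(1, 1))*E(13, -5) = (-128 + 2*√(-3 + 1)/9)*(-4) = (-128 + 2*√(-2)/9)*(-4) = (-128 + 2*(I*√2)/9)*(-4) = (-128 + 2*I*√2/9)*(-4) = 512 - 8*I*√2/9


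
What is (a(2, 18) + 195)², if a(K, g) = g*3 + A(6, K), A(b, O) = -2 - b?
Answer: 58081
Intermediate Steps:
a(K, g) = -8 + 3*g (a(K, g) = g*3 + (-2 - 1*6) = 3*g + (-2 - 6) = 3*g - 8 = -8 + 3*g)
(a(2, 18) + 195)² = ((-8 + 3*18) + 195)² = ((-8 + 54) + 195)² = (46 + 195)² = 241² = 58081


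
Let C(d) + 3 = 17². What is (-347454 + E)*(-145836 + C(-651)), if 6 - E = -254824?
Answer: 13481423200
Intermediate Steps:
E = 254830 (E = 6 - 1*(-254824) = 6 + 254824 = 254830)
C(d) = 286 (C(d) = -3 + 17² = -3 + 289 = 286)
(-347454 + E)*(-145836 + C(-651)) = (-347454 + 254830)*(-145836 + 286) = -92624*(-145550) = 13481423200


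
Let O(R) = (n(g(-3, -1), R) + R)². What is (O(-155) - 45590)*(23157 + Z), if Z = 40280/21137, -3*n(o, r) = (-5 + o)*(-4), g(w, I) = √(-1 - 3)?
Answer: -9526350003729/21137 - 3798595962640*I/190233 ≈ -4.507e+8 - 1.9968e+7*I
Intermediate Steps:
g(w, I) = 2*I (g(w, I) = √(-4) = 2*I)
n(o, r) = -20/3 + 4*o/3 (n(o, r) = -(-5 + o)*(-4)/3 = -(20 - 4*o)/3 = -20/3 + 4*o/3)
Z = 40280/21137 (Z = 40280*(1/21137) = 40280/21137 ≈ 1.9057)
O(R) = (-20/3 + R + 8*I/3)² (O(R) = ((-20/3 + 4*(2*I)/3) + R)² = ((-20/3 + 8*I/3) + R)² = (-20/3 + R + 8*I/3)²)
(O(-155) - 45590)*(23157 + Z) = ((-20 + 3*(-155) + 8*I)²/9 - 45590)*(23157 + 40280/21137) = ((-20 - 465 + 8*I)²/9 - 45590)*(489509789/21137) = ((-485 + 8*I)²/9 - 45590)*(489509789/21137) = (-45590 + (-485 + 8*I)²/9)*(489509789/21137) = -22316751280510/21137 + 489509789*(-485 + 8*I)²/190233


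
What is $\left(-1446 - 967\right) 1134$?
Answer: $-2736342$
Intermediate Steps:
$\left(-1446 - 967\right) 1134 = \left(-2413\right) 1134 = -2736342$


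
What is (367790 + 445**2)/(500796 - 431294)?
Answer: 565815/69502 ≈ 8.1410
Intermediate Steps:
(367790 + 445**2)/(500796 - 431294) = (367790 + 198025)/69502 = 565815*(1/69502) = 565815/69502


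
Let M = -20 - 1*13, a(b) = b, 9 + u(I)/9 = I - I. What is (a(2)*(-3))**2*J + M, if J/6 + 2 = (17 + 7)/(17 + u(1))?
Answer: -546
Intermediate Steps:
u(I) = -81 (u(I) = -81 + 9*(I - I) = -81 + 9*0 = -81 + 0 = -81)
M = -33 (M = -20 - 13 = -33)
J = -57/4 (J = -12 + 6*((17 + 7)/(17 - 81)) = -12 + 6*(24/(-64)) = -12 + 6*(24*(-1/64)) = -12 + 6*(-3/8) = -12 - 9/4 = -57/4 ≈ -14.250)
(a(2)*(-3))**2*J + M = (2*(-3))**2*(-57/4) - 33 = (-6)**2*(-57/4) - 33 = 36*(-57/4) - 33 = -513 - 33 = -546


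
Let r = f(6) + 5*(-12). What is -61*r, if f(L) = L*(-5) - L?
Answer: 5856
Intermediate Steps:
f(L) = -6*L (f(L) = -5*L - L = -6*L)
r = -96 (r = -6*6 + 5*(-12) = -36 - 60 = -96)
-61*r = -61*(-96) = 5856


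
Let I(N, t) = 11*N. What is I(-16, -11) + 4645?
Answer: 4469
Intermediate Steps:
I(-16, -11) + 4645 = 11*(-16) + 4645 = -176 + 4645 = 4469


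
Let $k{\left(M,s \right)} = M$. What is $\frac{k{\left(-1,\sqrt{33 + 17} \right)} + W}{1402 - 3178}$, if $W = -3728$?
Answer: $\frac{1243}{592} \approx 2.0997$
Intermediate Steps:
$\frac{k{\left(-1,\sqrt{33 + 17} \right)} + W}{1402 - 3178} = \frac{-1 - 3728}{1402 - 3178} = - \frac{3729}{-1776} = \left(-3729\right) \left(- \frac{1}{1776}\right) = \frac{1243}{592}$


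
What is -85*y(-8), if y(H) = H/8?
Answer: 85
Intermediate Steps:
y(H) = H/8 (y(H) = H*(⅛) = H/8)
-85*y(-8) = -85*(-8)/8 = -85*(-1) = 85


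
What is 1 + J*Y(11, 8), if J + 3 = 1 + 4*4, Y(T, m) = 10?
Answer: 141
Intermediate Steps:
J = 14 (J = -3 + (1 + 4*4) = -3 + (1 + 16) = -3 + 17 = 14)
1 + J*Y(11, 8) = 1 + 14*10 = 1 + 140 = 141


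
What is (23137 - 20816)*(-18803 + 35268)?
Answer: 38215265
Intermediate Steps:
(23137 - 20816)*(-18803 + 35268) = 2321*16465 = 38215265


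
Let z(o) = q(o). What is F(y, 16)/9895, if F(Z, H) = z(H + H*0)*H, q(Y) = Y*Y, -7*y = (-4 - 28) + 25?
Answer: 4096/9895 ≈ 0.41395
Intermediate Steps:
y = 1 (y = -((-4 - 28) + 25)/7 = -(-32 + 25)/7 = -⅐*(-7) = 1)
q(Y) = Y²
z(o) = o²
F(Z, H) = H³ (F(Z, H) = (H + H*0)²*H = (H + 0)²*H = H²*H = H³)
F(y, 16)/9895 = 16³/9895 = 4096*(1/9895) = 4096/9895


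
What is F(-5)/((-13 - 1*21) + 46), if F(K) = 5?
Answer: 5/12 ≈ 0.41667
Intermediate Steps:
F(-5)/((-13 - 1*21) + 46) = 5/((-13 - 1*21) + 46) = 5/((-13 - 21) + 46) = 5/(-34 + 46) = 5/12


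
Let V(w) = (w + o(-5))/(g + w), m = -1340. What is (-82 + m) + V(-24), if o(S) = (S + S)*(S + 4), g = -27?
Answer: -72508/51 ≈ -1421.7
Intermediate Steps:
o(S) = 2*S*(4 + S) (o(S) = (2*S)*(4 + S) = 2*S*(4 + S))
V(w) = (10 + w)/(-27 + w) (V(w) = (w + 2*(-5)*(4 - 5))/(-27 + w) = (w + 2*(-5)*(-1))/(-27 + w) = (w + 10)/(-27 + w) = (10 + w)/(-27 + w))
(-82 + m) + V(-24) = (-82 - 1340) + (10 - 24)/(-27 - 24) = -1422 - 14/(-51) = -1422 - 1/51*(-14) = -1422 + 14/51 = -72508/51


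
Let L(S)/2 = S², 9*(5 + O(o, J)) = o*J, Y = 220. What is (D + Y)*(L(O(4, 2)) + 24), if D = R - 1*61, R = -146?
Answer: 60866/81 ≈ 751.43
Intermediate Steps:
D = -207 (D = -146 - 1*61 = -146 - 61 = -207)
O(o, J) = -5 + J*o/9 (O(o, J) = -5 + (o*J)/9 = -5 + (J*o)/9 = -5 + J*o/9)
L(S) = 2*S²
(D + Y)*(L(O(4, 2)) + 24) = (-207 + 220)*(2*(-5 + (⅑)*2*4)² + 24) = 13*(2*(-5 + 8/9)² + 24) = 13*(2*(-37/9)² + 24) = 13*(2*(1369/81) + 24) = 13*(2738/81 + 24) = 13*(4682/81) = 60866/81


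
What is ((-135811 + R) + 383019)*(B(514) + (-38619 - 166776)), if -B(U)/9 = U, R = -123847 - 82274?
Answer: -8629132827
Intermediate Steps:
R = -206121
B(U) = -9*U
((-135811 + R) + 383019)*(B(514) + (-38619 - 166776)) = ((-135811 - 206121) + 383019)*(-9*514 + (-38619 - 166776)) = (-341932 + 383019)*(-4626 - 205395) = 41087*(-210021) = -8629132827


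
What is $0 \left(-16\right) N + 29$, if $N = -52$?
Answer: $29$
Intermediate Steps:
$0 \left(-16\right) N + 29 = 0 \left(-16\right) \left(-52\right) + 29 = 0 \left(-52\right) + 29 = 0 + 29 = 29$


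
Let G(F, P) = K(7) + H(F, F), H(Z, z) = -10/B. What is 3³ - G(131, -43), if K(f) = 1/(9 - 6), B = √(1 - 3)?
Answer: 80/3 - 5*I*√2 ≈ 26.667 - 7.0711*I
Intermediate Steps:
B = I*√2 (B = √(-2) = I*√2 ≈ 1.4142*I)
K(f) = ⅓ (K(f) = 1/3 = ⅓)
H(Z, z) = 5*I*√2 (H(Z, z) = -10*(-I*√2/2) = -(-5)*I*√2 = 5*I*√2)
G(F, P) = ⅓ + 5*I*√2
3³ - G(131, -43) = 3³ - (⅓ + 5*I*√2) = 27 + (-⅓ - 5*I*√2) = 80/3 - 5*I*√2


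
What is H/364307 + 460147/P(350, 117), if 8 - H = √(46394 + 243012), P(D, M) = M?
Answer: 167634774065/42623919 - √289406/364307 ≈ 3932.9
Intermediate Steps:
H = 8 - √289406 (H = 8 - √(46394 + 243012) = 8 - √289406 ≈ -529.96)
H/364307 + 460147/P(350, 117) = (8 - √289406)/364307 + 460147/117 = (8 - √289406)*(1/364307) + 460147*(1/117) = (8/364307 - √289406/364307) + 460147/117 = 167634774065/42623919 - √289406/364307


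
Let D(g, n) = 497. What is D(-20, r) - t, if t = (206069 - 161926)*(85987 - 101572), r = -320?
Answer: 687969152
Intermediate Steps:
t = -687968655 (t = 44143*(-15585) = -687968655)
D(-20, r) - t = 497 - 1*(-687968655) = 497 + 687968655 = 687969152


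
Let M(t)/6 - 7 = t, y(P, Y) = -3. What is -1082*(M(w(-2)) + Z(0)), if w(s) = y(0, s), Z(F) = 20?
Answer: -47608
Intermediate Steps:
w(s) = -3
M(t) = 42 + 6*t
-1082*(M(w(-2)) + Z(0)) = -1082*((42 + 6*(-3)) + 20) = -1082*((42 - 18) + 20) = -1082*(24 + 20) = -1082*44 = -47608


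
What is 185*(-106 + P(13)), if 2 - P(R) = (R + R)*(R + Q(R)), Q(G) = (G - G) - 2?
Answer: -72150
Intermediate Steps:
Q(G) = -2 (Q(G) = 0 - 2 = -2)
P(R) = 2 - 2*R*(-2 + R) (P(R) = 2 - (R + R)*(R - 2) = 2 - 2*R*(-2 + R))
185*(-106 + P(13)) = 185*(-106 + (2 - 2*13² + 4*13)) = 185*(-106 + (2 - 2*169 + 52)) = 185*(-106 + (2 - 338 + 52)) = 185*(-106 - 284) = 185*(-390) = -72150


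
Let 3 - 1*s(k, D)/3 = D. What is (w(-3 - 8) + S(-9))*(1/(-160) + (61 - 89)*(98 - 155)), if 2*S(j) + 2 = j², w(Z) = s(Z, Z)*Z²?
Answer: 2615642237/320 ≈ 8.1739e+6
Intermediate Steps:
s(k, D) = 9 - 3*D
w(Z) = Z²*(9 - 3*Z) (w(Z) = (9 - 3*Z)*Z² = Z²*(9 - 3*Z))
S(j) = -1 + j²/2
(w(-3 - 8) + S(-9))*(1/(-160) + (61 - 89)*(98 - 155)) = (3*(-3 - 8)²*(3 - (-3 - 8)) + (-1 + (½)*(-9)²))*(1/(-160) + (61 - 89)*(98 - 155)) = (3*(-11)²*(3 - 1*(-11)) + (-1 + (½)*81))*(-1/160 - 28*(-57)) = (3*121*(3 + 11) + (-1 + 81/2))*(-1/160 + 1596) = (3*121*14 + 79/2)*(255359/160) = (5082 + 79/2)*(255359/160) = (10243/2)*(255359/160) = 2615642237/320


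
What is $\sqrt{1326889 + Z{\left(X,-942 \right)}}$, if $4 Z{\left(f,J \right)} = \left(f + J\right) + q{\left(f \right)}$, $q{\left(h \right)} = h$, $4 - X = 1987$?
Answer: $\sqrt{1325662} \approx 1151.4$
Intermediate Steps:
$X = -1983$ ($X = 4 - 1987 = -1983$)
$Z{\left(f,J \right)} = \frac{f}{2} + \frac{J}{4}$ ($Z{\left(f,J \right)} = \frac{\left(f + J\right) + f}{4} = \frac{\left(J + f\right) + f}{4} = \frac{J + 2 f}{4} = \frac{f}{2} + \frac{J}{4}$)
$\sqrt{1326889 + Z{\left(X,-942 \right)}} = \sqrt{1326889 + \left(\frac{1}{2} \left(-1983\right) + \frac{1}{4} \left(-942\right)\right)} = \sqrt{1326889 - 1227} = \sqrt{1325662}$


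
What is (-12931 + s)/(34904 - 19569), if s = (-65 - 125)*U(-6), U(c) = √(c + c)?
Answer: -12931/15335 - 76*I*√3/3067 ≈ -0.84323 - 0.04292*I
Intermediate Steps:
U(c) = √2*√c (U(c) = √(2*c) = √2*√c)
s = -380*I*√3 (s = (-65 - 125)*(√2*√(-6)) = -190*√2*I*√6 = -380*I*√3 ≈ -658.18*I)
(-12931 + s)/(34904 - 19569) = (-12931 - 380*I*√3)/(34904 - 19569) = (-12931 - 380*I*√3)/15335 = (-12931 - 380*I*√3)*(1/15335) = -12931/15335 - 76*I*√3/3067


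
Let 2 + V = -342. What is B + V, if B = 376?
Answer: 32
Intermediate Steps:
V = -344 (V = -2 - 342 = -344)
B + V = 376 - 344 = 32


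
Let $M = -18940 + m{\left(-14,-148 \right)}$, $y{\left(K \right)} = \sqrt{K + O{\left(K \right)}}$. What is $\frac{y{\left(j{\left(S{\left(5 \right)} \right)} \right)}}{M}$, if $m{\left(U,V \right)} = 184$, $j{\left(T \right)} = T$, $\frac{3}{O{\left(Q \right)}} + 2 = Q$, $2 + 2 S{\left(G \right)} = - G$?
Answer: $- \frac{i \sqrt{1958}}{412632} \approx - 0.00010724 i$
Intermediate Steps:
$S{\left(G \right)} = -1 - \frac{G}{2}$ ($S{\left(G \right)} = -1 + \frac{\left(-1\right) G}{2} = -1 - \frac{G}{2}$)
$O{\left(Q \right)} = \frac{3}{-2 + Q}$
$y{\left(K \right)} = \sqrt{K + \frac{3}{-2 + K}}$
$M = -18756$ ($M = -18940 + 184 = -18756$)
$\frac{y{\left(j{\left(S{\left(5 \right)} \right)} \right)}}{M} = \frac{\sqrt{\frac{3 + \left(-1 - \frac{5}{2}\right) \left(-2 - \frac{7}{2}\right)}{-2 - \frac{7}{2}}}}{-18756} = \sqrt{\frac{3 + \left(-1 - \frac{5}{2}\right) \left(-2 - \frac{7}{2}\right)}{-2 - \frac{7}{2}}} \left(- \frac{1}{18756}\right) = \sqrt{\frac{3 - \frac{7 \left(-2 - \frac{7}{2}\right)}{2}}{-2 - \frac{7}{2}}} \left(- \frac{1}{18756}\right) = \sqrt{\frac{3 - - \frac{77}{4}}{- \frac{11}{2}}} \left(- \frac{1}{18756}\right) = \sqrt{- \frac{2 \left(3 + \frac{77}{4}\right)}{11}} \left(- \frac{1}{18756}\right) = \sqrt{\left(- \frac{2}{11}\right) \frac{89}{4}} \left(- \frac{1}{18756}\right) = \sqrt{- \frac{89}{22}} \left(- \frac{1}{18756}\right) = \frac{i \sqrt{1958}}{22} \left(- \frac{1}{18756}\right) = - \frac{i \sqrt{1958}}{412632}$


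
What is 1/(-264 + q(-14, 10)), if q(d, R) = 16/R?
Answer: -5/1312 ≈ -0.0038110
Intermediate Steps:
1/(-264 + q(-14, 10)) = 1/(-264 + 16/10) = 1/(-264 + 16*(⅒)) = 1/(-264 + 8/5) = 1/(-1312/5) = -5/1312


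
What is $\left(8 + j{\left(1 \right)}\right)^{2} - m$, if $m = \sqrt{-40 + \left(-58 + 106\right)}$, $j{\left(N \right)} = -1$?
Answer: $49 - 2 \sqrt{2} \approx 46.172$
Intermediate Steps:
$m = 2 \sqrt{2}$ ($m = \sqrt{-40 + 48} = \sqrt{8} = 2 \sqrt{2} \approx 2.8284$)
$\left(8 + j{\left(1 \right)}\right)^{2} - m = \left(8 - 1\right)^{2} - 2 \sqrt{2} = 7^{2} - 2 \sqrt{2} = 49 - 2 \sqrt{2}$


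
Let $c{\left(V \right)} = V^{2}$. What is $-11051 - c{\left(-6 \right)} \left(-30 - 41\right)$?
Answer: $-8495$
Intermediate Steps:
$-11051 - c{\left(-6 \right)} \left(-30 - 41\right) = -11051 - \left(-6\right)^{2} \left(-30 - 41\right) = -11051 - 36 \left(-71\right) = -11051 - -2556 = -11051 + 2556 = -8495$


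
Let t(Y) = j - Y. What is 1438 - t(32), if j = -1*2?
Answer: 1472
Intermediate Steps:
j = -2
t(Y) = -2 - Y
1438 - t(32) = 1438 - (-2 - 1*32) = 1438 - (-2 - 32) = 1438 - 1*(-34) = 1438 + 34 = 1472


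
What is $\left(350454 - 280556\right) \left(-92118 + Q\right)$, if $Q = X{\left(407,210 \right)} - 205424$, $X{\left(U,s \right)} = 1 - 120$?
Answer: $-20805908578$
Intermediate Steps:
$X{\left(U,s \right)} = -119$ ($X{\left(U,s \right)} = 1 - 120 = -119$)
$Q = -205543$ ($Q = -119 - 205424 = -205543$)
$\left(350454 - 280556\right) \left(-92118 + Q\right) = \left(350454 - 280556\right) \left(-92118 - 205543\right) = 69898 \left(-297661\right) = -20805908578$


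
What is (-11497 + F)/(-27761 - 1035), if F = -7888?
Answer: 19385/28796 ≈ 0.67318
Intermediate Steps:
(-11497 + F)/(-27761 - 1035) = (-11497 - 7888)/(-27761 - 1035) = -19385/(-28796) = -19385*(-1/28796) = 19385/28796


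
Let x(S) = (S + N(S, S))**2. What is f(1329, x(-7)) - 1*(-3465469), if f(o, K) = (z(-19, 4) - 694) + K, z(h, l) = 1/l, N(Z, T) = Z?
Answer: 13859885/4 ≈ 3.4650e+6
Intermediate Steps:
x(S) = 4*S**2 (x(S) = (S + S)**2 = (2*S)**2 = 4*S**2)
f(o, K) = -2775/4 + K (f(o, K) = (1/4 - 694) + K = -2775/4 + K)
f(1329, x(-7)) - 1*(-3465469) = (-2775/4 + 4*(-7)**2) - 1*(-3465469) = (-2775/4 + 4*49) + 3465469 = (-2775/4 + 196) + 3465469 = -1991/4 + 3465469 = 13859885/4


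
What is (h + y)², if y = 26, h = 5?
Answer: 961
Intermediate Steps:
(h + y)² = (5 + 26)² = 31² = 961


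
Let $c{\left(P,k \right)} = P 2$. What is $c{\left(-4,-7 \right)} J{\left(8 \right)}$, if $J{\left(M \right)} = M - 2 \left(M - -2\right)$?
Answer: $96$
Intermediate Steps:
$c{\left(P,k \right)} = 2 P$
$J{\left(M \right)} = -4 - M$ ($J{\left(M \right)} = M - 2 \left(M + 2\right) = M - 2 \left(2 + M\right) = M - \left(4 + 2 M\right) = -4 - M$)
$c{\left(-4,-7 \right)} J{\left(8 \right)} = 2 \left(-4\right) \left(-4 - 8\right) = - 8 \left(-4 - 8\right) = \left(-8\right) \left(-12\right) = 96$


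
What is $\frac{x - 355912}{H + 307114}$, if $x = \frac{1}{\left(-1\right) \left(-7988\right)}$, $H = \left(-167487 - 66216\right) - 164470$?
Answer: $\frac{2843025055}{727379292} \approx 3.9086$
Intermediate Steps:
$H = -398173$ ($H = -233703 - 164470 = -398173$)
$x = \frac{1}{7988} \approx 0.00012519$
$\frac{x - 355912}{H + 307114} = \frac{\frac{1}{7988} - 355912}{-398173 + 307114} = - \frac{2843025055}{7988 \left(-91059\right)} = \left(- \frac{2843025055}{7988}\right) \left(- \frac{1}{91059}\right) = \frac{2843025055}{727379292}$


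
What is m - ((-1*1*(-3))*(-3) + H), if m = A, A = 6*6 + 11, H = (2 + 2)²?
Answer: 40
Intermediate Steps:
H = 16 (H = 4² = 16)
A = 47 (A = 36 + 11 = 47)
m = 47
m - ((-1*1*(-3))*(-3) + H) = 47 - ((-1*1*(-3))*(-3) + 16) = 47 - (-1*(-3)*(-3) + 16) = 47 - (3*(-3) + 16) = 47 - (-9 + 16) = 47 - 1*7 = 47 - 7 = 40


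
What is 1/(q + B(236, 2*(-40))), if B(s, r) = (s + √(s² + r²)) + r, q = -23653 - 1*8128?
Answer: -31625/1000078529 - 4*√3881/1000078529 ≈ -3.1872e-5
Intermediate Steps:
q = -31781 (q = -23653 - 8128 = -31781)
B(s, r) = r + s + √(r² + s²) (B(s, r) = (s + √(r² + s²)) + r = r + s + √(r² + s²))
1/(q + B(236, 2*(-40))) = 1/(-31781 + (2*(-40) + 236 + √((2*(-40))² + 236²))) = 1/(-31781 + (-80 + 236 + √((-80)² + 55696))) = 1/(-31781 + (-80 + 236 + √(6400 + 55696))) = 1/(-31781 + (-80 + 236 + √62096)) = 1/(-31781 + (-80 + 236 + 4*√3881)) = 1/(-31781 + (156 + 4*√3881)) = 1/(-31625 + 4*√3881)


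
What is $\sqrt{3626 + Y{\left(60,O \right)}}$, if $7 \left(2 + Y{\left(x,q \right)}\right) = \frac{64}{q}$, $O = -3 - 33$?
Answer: $\frac{2 \sqrt{399518}}{21} \approx 60.198$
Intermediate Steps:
$O = -36$ ($O = -3 - 33 = -36$)
$Y{\left(x,q \right)} = -2 + \frac{64}{7 q}$ ($Y{\left(x,q \right)} = -2 + \frac{64 \frac{1}{q}}{7} = -2 + \frac{64}{7 q}$)
$\sqrt{3626 + Y{\left(60,O \right)}} = \sqrt{3626 - \left(2 - \frac{64}{7 \left(-36\right)}\right)} = \sqrt{3626 + \left(-2 + \frac{64}{7} \left(- \frac{1}{36}\right)\right)} = \sqrt{3626 - \frac{142}{63}} = \sqrt{\frac{228296}{63}} = \frac{2 \sqrt{399518}}{21}$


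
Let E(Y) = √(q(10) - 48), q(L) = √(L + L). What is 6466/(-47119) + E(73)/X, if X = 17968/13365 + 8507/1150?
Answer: -6466/47119 + 3073950*I*√(48 - 2*√5)/26871851 ≈ -0.13723 + 0.75471*I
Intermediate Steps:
q(L) = √2*√L (q(L) = √(2*L) = √2*√L)
X = 26871851/3073950 (X = 17968*(1/13365) + 8507*(1/1150) = 17968/13365 + 8507/1150 = 26871851/3073950 ≈ 8.7418)
E(Y) = √(-48 + 2*√5) (E(Y) = √(√2*√10 - 48) = √(2*√5 - 48) = √(-48 + 2*√5))
6466/(-47119) + E(73)/X = 6466/(-47119) + √(-48 + 2*√5)/(26871851/3073950) = 6466*(-1/47119) + √(-48 + 2*√5)*(3073950/26871851) = -6466/47119 + 3073950*√(-48 + 2*√5)/26871851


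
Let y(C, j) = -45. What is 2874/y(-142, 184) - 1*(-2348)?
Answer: 34262/15 ≈ 2284.1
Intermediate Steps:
2874/y(-142, 184) - 1*(-2348) = 2874/(-45) - 1*(-2348) = 2874*(-1/45) + 2348 = -958/15 + 2348 = 34262/15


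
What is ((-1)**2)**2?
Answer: 1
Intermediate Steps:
((-1)**2)**2 = 1**2 = 1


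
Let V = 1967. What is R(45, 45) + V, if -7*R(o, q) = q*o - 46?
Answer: 11790/7 ≈ 1684.3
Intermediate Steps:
R(o, q) = 46/7 - o*q/7 (R(o, q) = -(q*o - 46)/7 = -(o*q - 46)/7 = -(-46 + o*q)/7 = 46/7 - o*q/7)
R(45, 45) + V = (46/7 - ⅐*45*45) + 1967 = (46/7 - 2025/7) + 1967 = -1979/7 + 1967 = 11790/7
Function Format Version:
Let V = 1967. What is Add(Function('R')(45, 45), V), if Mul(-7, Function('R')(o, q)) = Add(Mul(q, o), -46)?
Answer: Rational(11790, 7) ≈ 1684.3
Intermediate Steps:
Function('R')(o, q) = Add(Rational(46, 7), Mul(Rational(-1, 7), o, q)) (Function('R')(o, q) = Mul(Rational(-1, 7), Add(Mul(q, o), -46)) = Mul(Rational(-1, 7), Add(Mul(o, q), -46)) = Mul(Rational(-1, 7), Add(-46, Mul(o, q))) = Add(Rational(46, 7), Mul(Rational(-1, 7), o, q)))
Add(Function('R')(45, 45), V) = Add(Add(Rational(46, 7), Mul(Rational(-1, 7), 45, 45)), 1967) = Add(Add(Rational(46, 7), Rational(-2025, 7)), 1967) = Add(Rational(-1979, 7), 1967) = Rational(11790, 7)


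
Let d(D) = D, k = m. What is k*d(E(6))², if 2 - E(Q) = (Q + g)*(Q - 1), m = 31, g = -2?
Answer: 10044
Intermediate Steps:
E(Q) = 2 - (-1 + Q)*(-2 + Q) (E(Q) = 2 - (Q - 2)*(Q - 1) = 2 - (-2 + Q)*(-1 + Q) = 2 - (-1 + Q)*(-2 + Q))
k = 31
k*d(E(6))² = 31*(6*(3 - 1*6))² = 31*(6*(3 - 6))² = 31*(6*(-3))² = 31*(-18)² = 31*324 = 10044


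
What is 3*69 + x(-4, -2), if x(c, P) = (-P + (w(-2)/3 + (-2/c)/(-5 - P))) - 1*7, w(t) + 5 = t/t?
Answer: 401/2 ≈ 200.50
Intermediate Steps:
w(t) = -4 (w(t) = -5 + t/t = -5 + 1 = -4)
x(c, P) = -25/3 - P - 2/(c*(-5 - P)) (x(c, P) = (-P + (-4/3 + (-2/c)/(-5 - P))) - 1*7 = (-P + (-4*⅓ - 2/(c*(-5 - P)))) - 7 = (-P + (-4/3 - 2/(c*(-5 - P)))) - 7 = (-4/3 - P - 2/(c*(-5 - P))) - 7 = -25/3 - P - 2/(c*(-5 - P)))
3*69 + x(-4, -2) = 3*69 + (⅓)*(6 - 125*(-4) - 40*(-2)*(-4) - 3*(-4)*(-2)²)/(-4*(5 - 2)) = 207 + (⅓)*(-¼)*(6 + 500 - 320 - 3*(-4)*4)/3 = 207 + (⅓)*(-¼)*(⅓)*(6 + 500 - 320 + 48) = 207 + (⅓)*(-¼)*(⅓)*234 = 207 - 13/2 = 401/2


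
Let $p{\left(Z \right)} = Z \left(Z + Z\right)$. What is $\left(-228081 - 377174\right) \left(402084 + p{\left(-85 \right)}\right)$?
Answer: $-252109286170$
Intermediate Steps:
$p{\left(Z \right)} = 2 Z^{2}$ ($p{\left(Z \right)} = Z 2 Z = 2 Z^{2}$)
$\left(-228081 - 377174\right) \left(402084 + p{\left(-85 \right)}\right) = \left(-228081 - 377174\right) \left(402084 + 2 \left(-85\right)^{2}\right) = - 605255 \left(402084 + 2 \cdot 7225\right) = - 605255 \left(402084 + 14450\right) = \left(-605255\right) 416534 = -252109286170$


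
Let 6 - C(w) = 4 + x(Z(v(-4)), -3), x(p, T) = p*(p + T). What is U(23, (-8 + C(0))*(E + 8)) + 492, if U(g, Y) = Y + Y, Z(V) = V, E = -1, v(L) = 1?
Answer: 436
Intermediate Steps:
x(p, T) = p*(T + p)
C(w) = 4 (C(w) = 6 - (4 + 1*(-3 + 1)) = 6 - (4 + 1*(-2)) = 6 - (4 - 2) = 6 - 1*2 = 6 - 2 = 4)
U(g, Y) = 2*Y
U(23, (-8 + C(0))*(E + 8)) + 492 = 2*((-8 + 4)*(-1 + 8)) + 492 = 2*(-4*7) + 492 = 2*(-28) + 492 = -56 + 492 = 436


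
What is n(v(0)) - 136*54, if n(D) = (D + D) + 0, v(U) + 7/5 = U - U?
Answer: -36734/5 ≈ -7346.8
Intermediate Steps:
v(U) = -7/5 (v(U) = -7/5 + (U - U) = -7/5 + 0 = -7/5)
n(D) = 2*D (n(D) = 2*D + 0 = 2*D)
n(v(0)) - 136*54 = 2*(-7/5) - 136*54 = -14/5 - 7344 = -36734/5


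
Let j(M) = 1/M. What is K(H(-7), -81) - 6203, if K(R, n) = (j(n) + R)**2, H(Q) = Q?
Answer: -40375259/6561 ≈ -6153.8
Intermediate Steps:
K(R, n) = (R + 1/n)**2 (K(R, n) = (1/n + R)**2 = (R + 1/n)**2)
K(H(-7), -81) - 6203 = (1 - 7*(-81))**2/(-81)**2 - 6203 = (1 + 567)**2/6561 - 6203 = (1/6561)*568**2 - 6203 = (1/6561)*322624 - 6203 = 322624/6561 - 6203 = -40375259/6561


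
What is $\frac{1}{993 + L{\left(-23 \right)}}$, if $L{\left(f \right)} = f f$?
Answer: $\frac{1}{1522} \approx 0.00065703$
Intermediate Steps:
$L{\left(f \right)} = f^{2}$
$\frac{1}{993 + L{\left(-23 \right)}} = \frac{1}{993 + \left(-23\right)^{2}} = \frac{1}{993 + 529} = \frac{1}{1522}$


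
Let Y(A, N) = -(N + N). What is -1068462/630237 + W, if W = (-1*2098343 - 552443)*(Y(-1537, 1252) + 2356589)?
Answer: -1310929841639760144/210079 ≈ -6.2402e+12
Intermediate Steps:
Y(A, N) = -2*N
W = -6240175560810 (W = (-1*2098343 - 552443)*(-2*1252 + 2356589) = (-2098343 - 552443)*(-2504 + 2356589) = -2650786*2354085 = -6240175560810)
-1068462/630237 + W = -1068462/630237 - 6240175560810 = -1068462*1/630237 - 6240175560810 = -356154/210079 - 6240175560810 = -1310929841639760144/210079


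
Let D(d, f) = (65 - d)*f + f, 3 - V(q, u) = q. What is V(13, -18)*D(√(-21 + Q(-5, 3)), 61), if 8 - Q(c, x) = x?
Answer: -40260 + 2440*I ≈ -40260.0 + 2440.0*I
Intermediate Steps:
Q(c, x) = 8 - x
V(q, u) = 3 - q
D(d, f) = f + f*(65 - d) (D(d, f) = f*(65 - d) + f = f + f*(65 - d))
V(13, -18)*D(√(-21 + Q(-5, 3)), 61) = (3 - 1*13)*(61*(66 - √(-21 + (8 - 1*3)))) = (3 - 13)*(61*(66 - √(-21 + (8 - 3)))) = -610*(66 - √(-21 + 5)) = -610*(66 - √(-16)) = -610*(66 - 4*I) = -10*(4026 - 244*I) = -40260 + 2440*I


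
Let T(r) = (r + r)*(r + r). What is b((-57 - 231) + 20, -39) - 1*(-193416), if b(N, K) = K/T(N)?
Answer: 55567643097/287296 ≈ 1.9342e+5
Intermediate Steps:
T(r) = 4*r² (T(r) = (2*r)*(2*r) = 4*r²)
b(N, K) = K/(4*N²) (b(N, K) = K/((4*N²)) = K*(1/(4*N²)) = K/(4*N²))
b((-57 - 231) + 20, -39) - 1*(-193416) = (¼)*(-39)/((-57 - 231) + 20)² - 1*(-193416) = (¼)*(-39)/(-288 + 20)² + 193416 = (¼)*(-39)/(-268)² + 193416 = (¼)*(-39)*(1/71824) + 193416 = -39/287296 + 193416 = 55567643097/287296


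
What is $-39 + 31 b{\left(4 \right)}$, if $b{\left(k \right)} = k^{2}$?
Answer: $457$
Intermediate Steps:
$-39 + 31 b{\left(4 \right)} = -39 + 31 \cdot 4^{2} = -39 + 31 \cdot 16 = -39 + 496 = 457$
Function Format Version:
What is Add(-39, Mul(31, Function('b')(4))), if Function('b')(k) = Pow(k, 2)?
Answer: 457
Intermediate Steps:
Add(-39, Mul(31, Function('b')(4))) = Add(-39, Mul(31, Pow(4, 2))) = Add(-39, Mul(31, 16)) = Add(-39, 496) = 457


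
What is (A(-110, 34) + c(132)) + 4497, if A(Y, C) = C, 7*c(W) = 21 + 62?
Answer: 31800/7 ≈ 4542.9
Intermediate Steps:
c(W) = 83/7 (c(W) = (21 + 62)/7 = (1/7)*83 = 83/7)
(A(-110, 34) + c(132)) + 4497 = (34 + 83/7) + 4497 = 321/7 + 4497 = 31800/7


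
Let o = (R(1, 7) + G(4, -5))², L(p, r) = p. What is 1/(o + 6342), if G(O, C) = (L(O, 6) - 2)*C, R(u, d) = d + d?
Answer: 1/6358 ≈ 0.00015728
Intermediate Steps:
R(u, d) = 2*d
G(O, C) = C*(-2 + O) (G(O, C) = (O - 2)*C = (-2 + O)*C = C*(-2 + O))
o = 16 (o = (2*7 - 5*(-2 + 4))² = (14 - 5*2)² = (14 - 10)² = 4² = 16)
1/(o + 6342) = 1/(16 + 6342) = 1/6358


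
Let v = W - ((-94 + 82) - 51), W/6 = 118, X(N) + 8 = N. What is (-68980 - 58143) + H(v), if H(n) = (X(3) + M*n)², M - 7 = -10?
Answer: 5246001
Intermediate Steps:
X(N) = -8 + N
M = -3 (M = 7 - 10 = -3)
W = 708 (W = 6*118 = 708)
v = 771 (v = 708 - ((-94 + 82) - 51) = 708 - (-12 - 51) = 708 - 1*(-63) = 708 + 63 = 771)
H(n) = (-5 - 3*n)² (H(n) = ((-8 + 3) - 3*n)² = (-5 - 3*n)²)
(-68980 - 58143) + H(v) = (-68980 - 58143) + (5 + 3*771)² = -127123 + (5 + 2313)² = -127123 + 2318² = -127123 + 5373124 = 5246001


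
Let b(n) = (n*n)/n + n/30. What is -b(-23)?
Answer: 713/30 ≈ 23.767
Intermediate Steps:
b(n) = 31*n/30 (b(n) = n**2/n + n*(1/30) = n + n/30 = 31*n/30)
-b(-23) = -31*(-23)/30 = -1*(-713/30) = 713/30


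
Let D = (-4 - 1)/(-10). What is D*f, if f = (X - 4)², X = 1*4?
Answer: 0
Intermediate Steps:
X = 4
D = ½ (D = -5*(-⅒) = ½ ≈ 0.50000)
f = 0 (f = (4 - 4)² = 0² = 0)
D*f = (½)*0 = 0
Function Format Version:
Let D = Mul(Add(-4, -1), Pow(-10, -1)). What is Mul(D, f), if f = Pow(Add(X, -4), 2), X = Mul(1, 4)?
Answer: 0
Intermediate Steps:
X = 4
D = Rational(1, 2) (D = Mul(-5, Rational(-1, 10)) = Rational(1, 2) ≈ 0.50000)
f = 0 (f = Pow(Add(4, -4), 2) = Pow(0, 2) = 0)
Mul(D, f) = Mul(Rational(1, 2), 0) = 0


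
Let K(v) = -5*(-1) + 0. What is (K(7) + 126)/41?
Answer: 131/41 ≈ 3.1951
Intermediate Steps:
K(v) = 5 (K(v) = 5 + 0 = 5)
(K(7) + 126)/41 = (5 + 126)/41 = (1/41)*131 = 131/41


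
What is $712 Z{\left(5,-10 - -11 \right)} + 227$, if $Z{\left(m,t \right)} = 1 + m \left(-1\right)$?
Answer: $-2621$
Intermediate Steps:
$Z{\left(m,t \right)} = 1 - m$
$712 Z{\left(5,-10 - -11 \right)} + 227 = 712 \left(1 - 5\right) + 227 = 712 \left(-4\right) + 227 = -2848 + 227 = -2621$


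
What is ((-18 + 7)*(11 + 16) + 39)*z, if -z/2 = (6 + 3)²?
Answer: 41796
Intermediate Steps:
z = -162 (z = -2*(6 + 3)² = -2*9² = -2*81 = -162)
((-18 + 7)*(11 + 16) + 39)*z = ((-18 + 7)*(11 + 16) + 39)*(-162) = (-11*27 + 39)*(-162) = (-297 + 39)*(-162) = -258*(-162) = 41796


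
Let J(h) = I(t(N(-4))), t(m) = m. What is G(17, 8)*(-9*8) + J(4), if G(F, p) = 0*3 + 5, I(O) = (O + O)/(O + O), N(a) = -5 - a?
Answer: -359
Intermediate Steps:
I(O) = 1 (I(O) = (2*O)/((2*O)) = (2*O)*(1/(2*O)) = 1)
J(h) = 1
G(F, p) = 5 (G(F, p) = 0 + 5 = 5)
G(17, 8)*(-9*8) + J(4) = 5*(-9*8) + 1 = 5*(-72) + 1 = -360 + 1 = -359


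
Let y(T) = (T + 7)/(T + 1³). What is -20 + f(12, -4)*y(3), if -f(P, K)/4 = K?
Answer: 20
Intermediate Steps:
y(T) = (7 + T)/(1 + T) (y(T) = (7 + T)/(T + 1) = (7 + T)/(1 + T))
f(P, K) = -4*K
-20 + f(12, -4)*y(3) = -20 + (-4*(-4))*((7 + 3)/(1 + 3)) = -20 + 16*(10/4) = -20 + 16*((¼)*10) = -20 + 16*(5/2) = -20 + 40 = 20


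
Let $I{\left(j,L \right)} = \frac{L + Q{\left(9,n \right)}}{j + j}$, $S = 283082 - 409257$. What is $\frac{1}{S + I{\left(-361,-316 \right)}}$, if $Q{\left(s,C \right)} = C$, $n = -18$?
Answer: $- \frac{361}{45549008} \approx -7.9255 \cdot 10^{-6}$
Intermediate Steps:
$S = -126175$ ($S = 283082 - 409257 = -126175$)
$I{\left(j,L \right)} = \frac{-18 + L}{2 j}$ ($I{\left(j,L \right)} = \frac{L - 18}{j + j} = \frac{-18 + L}{2 j}$)
$\frac{1}{S + I{\left(-361,-316 \right)}} = \frac{1}{-126175 + \frac{-18 - 316}{2 \left(-361\right)}} = \frac{1}{-126175 + \frac{1}{2} \left(- \frac{1}{361}\right) \left(-334\right)} = \frac{1}{-126175 + \frac{167}{361}} = \frac{1}{- \frac{45549008}{361}} = - \frac{361}{45549008}$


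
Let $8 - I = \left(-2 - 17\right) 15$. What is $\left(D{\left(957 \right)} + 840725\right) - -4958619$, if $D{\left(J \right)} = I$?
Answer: $5799637$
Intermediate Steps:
$I = 293$ ($I = 8 - \left(-2 - 17\right) 15 = 8 - \left(-19\right) 15 = 8 - -285 = 8 + 285 = 293$)
$D{\left(J \right)} = 293$
$\left(D{\left(957 \right)} + 840725\right) - -4958619 = \left(293 + 840725\right) - -4958619 = 841018 + 4958619 = 5799637$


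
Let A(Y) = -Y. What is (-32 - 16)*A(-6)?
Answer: -288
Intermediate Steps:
(-32 - 16)*A(-6) = (-32 - 16)*(-1*(-6)) = -48*6 = -288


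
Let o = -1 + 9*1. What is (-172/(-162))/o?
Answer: 43/324 ≈ 0.13272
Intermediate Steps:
o = 8 (o = -1 + 9 = 8)
(-172/(-162))/o = -172/(-162)/8 = -172*(-1/162)*(⅛) = (86/81)*(⅛) = 43/324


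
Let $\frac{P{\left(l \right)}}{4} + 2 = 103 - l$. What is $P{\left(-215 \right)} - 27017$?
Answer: $-25753$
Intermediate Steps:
$P{\left(l \right)} = 404 - 4 l$ ($P{\left(l \right)} = -8 + 4 \left(103 - l\right) = -8 - \left(-412 + 4 l\right) = 404 - 4 l$)
$P{\left(-215 \right)} - 27017 = \left(404 - -860\right) - 27017 = \left(404 + 860\right) - 27017 = 1264 - 27017 = -25753$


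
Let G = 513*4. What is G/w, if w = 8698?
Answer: 1026/4349 ≈ 0.23592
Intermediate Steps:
G = 2052
G/w = 2052/8698 = 2052*(1/8698) = 1026/4349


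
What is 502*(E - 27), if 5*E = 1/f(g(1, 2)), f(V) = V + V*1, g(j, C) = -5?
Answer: -339101/25 ≈ -13564.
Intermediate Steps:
f(V) = 2*V (f(V) = V + V = 2*V)
E = -1/50 (E = 1/(5*((2*(-5)))) = (⅕)/(-10) = (⅕)*(-⅒) = -1/50 ≈ -0.020000)
502*(E - 27) = 502*(-1/50 - 27) = 502*(-1351/50) = -339101/25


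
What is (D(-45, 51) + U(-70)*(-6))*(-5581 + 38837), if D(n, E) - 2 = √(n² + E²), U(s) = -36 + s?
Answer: 21217328 + 99768*√514 ≈ 2.3479e+7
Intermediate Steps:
D(n, E) = 2 + √(E² + n²) (D(n, E) = 2 + √(n² + E²) = 2 + √(E² + n²))
(D(-45, 51) + U(-70)*(-6))*(-5581 + 38837) = ((2 + √(51² + (-45)²)) + (-36 - 70)*(-6))*(-5581 + 38837) = ((2 + √(2601 + 2025)) - 106*(-6))*33256 = ((2 + √4626) + 636)*33256 = ((2 + 3*√514) + 636)*33256 = (638 + 3*√514)*33256 = 21217328 + 99768*√514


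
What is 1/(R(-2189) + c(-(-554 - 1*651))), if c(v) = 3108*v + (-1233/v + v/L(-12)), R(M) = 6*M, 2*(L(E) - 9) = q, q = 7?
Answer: 1205/4497182159 ≈ 2.6795e-7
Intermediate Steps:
L(E) = 25/2 (L(E) = 9 + (1/2)*7 = 9 + 7/2 = 25/2)
c(v) = -1233/v + 77702*v/25 (c(v) = 3108*v + (-1233/v + v/(25/2)) = 3108*v + (-1233/v + v*(2/25)) = 3108*v + (-1233/v + 2*v/25) = -1233/v + 77702*v/25)
1/(R(-2189) + c(-(-554 - 1*651))) = 1/(6*(-2189) + (-1233*(-1/(-554 - 1*651)) + 77702*(-(-554 - 1*651))/25)) = 1/(-13134 + (-1233*(-1/(-554 - 651)) + 77702*(-(-554 - 651))/25)) = 1/(-13134 + (-1233/((-1*(-1205))) + 77702*(-1*(-1205))/25)) = 1/(-13134 + (-1233/1205 + (77702/25)*1205)) = 1/(-13134 + (-1233*1/1205 + 18726182/5)) = 1/(-13134 + (-1233/1205 + 18726182/5)) = 1/(-13134 + 4513008629/1205) = 1/(4497182159/1205) = 1205/4497182159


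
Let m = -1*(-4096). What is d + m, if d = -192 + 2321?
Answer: 6225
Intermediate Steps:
m = 4096
d = 2129
d + m = 2129 + 4096 = 6225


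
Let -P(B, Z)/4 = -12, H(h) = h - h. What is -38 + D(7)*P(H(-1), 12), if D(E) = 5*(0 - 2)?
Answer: -518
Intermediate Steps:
H(h) = 0
P(B, Z) = 48 (P(B, Z) = -4*(-12) = 48)
D(E) = -10 (D(E) = 5*(-2) = -10)
-38 + D(7)*P(H(-1), 12) = -38 - 10*48 = -38 - 480 = -518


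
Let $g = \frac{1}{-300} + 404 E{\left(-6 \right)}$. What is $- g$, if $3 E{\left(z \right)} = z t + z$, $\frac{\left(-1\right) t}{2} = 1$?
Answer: $- \frac{242399}{300} \approx -808.0$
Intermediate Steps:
$t = -2$ ($t = \left(-2\right) 1 = -2$)
$E{\left(z \right)} = - \frac{z}{3}$ ($E{\left(z \right)} = \frac{z \left(-2\right) + z}{3} = \frac{- 2 z + z}{3} = \frac{\left(-1\right) z}{3} = - \frac{z}{3}$)
$g = \frac{242399}{300}$ ($g = \frac{1}{-300} + 404 \left(\left(- \frac{1}{3}\right) \left(-6\right)\right) = - \frac{1}{300} + 404 \cdot 2 = - \frac{1}{300} + 808 = \frac{242399}{300} \approx 808.0$)
$- g = \left(-1\right) \frac{242399}{300} = - \frac{242399}{300}$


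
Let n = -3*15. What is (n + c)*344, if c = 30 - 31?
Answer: -15824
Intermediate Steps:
n = -45
c = -1
(n + c)*344 = (-45 - 1)*344 = -46*344 = -15824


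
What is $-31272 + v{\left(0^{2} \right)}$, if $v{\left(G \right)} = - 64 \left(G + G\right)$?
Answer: $-31272$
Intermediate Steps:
$v{\left(G \right)} = - 128 G$ ($v{\left(G \right)} = - 64 \cdot 2 G = - 128 G$)
$-31272 + v{\left(0^{2} \right)} = -31272 - 128 \cdot 0^{2} = -31272 - 0 = -31272 + 0 = -31272$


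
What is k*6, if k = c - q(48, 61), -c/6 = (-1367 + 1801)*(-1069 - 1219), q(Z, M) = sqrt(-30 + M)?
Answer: 35747712 - 6*sqrt(31) ≈ 3.5748e+7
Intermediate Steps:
c = 5957952 (c = -6*(-1367 + 1801)*(-1069 - 1219) = -2604*(-2288) = -6*(-992992) = 5957952)
k = 5957952 - sqrt(31) (k = 5957952 - sqrt(-30 + 61) = 5957952 - sqrt(31) ≈ 5.9579e+6)
k*6 = (5957952 - sqrt(31))*6 = 35747712 - 6*sqrt(31)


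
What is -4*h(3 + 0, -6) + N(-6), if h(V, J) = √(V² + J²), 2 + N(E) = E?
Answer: -8 - 12*√5 ≈ -34.833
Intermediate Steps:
N(E) = -2 + E
h(V, J) = √(J² + V²)
-4*h(3 + 0, -6) + N(-6) = -4*√((-6)² + (3 + 0)²) + (-2 - 6) = -4*√(36 + 3²) - 8 = -4*√(36 + 9) - 8 = -12*√5 - 8 = -8 - 12*√5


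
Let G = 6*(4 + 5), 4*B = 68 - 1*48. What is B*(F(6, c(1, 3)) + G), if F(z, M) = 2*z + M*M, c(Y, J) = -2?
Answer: 350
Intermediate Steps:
B = 5 (B = (68 - 1*48)/4 = (68 - 48)/4 = (1/4)*20 = 5)
G = 54 (G = 6*9 = 54)
F(z, M) = M**2 + 2*z (F(z, M) = 2*z + M**2 = M**2 + 2*z)
B*(F(6, c(1, 3)) + G) = 5*(((-2)**2 + 2*6) + 54) = 5*((4 + 12) + 54) = 5*(16 + 54) = 5*70 = 350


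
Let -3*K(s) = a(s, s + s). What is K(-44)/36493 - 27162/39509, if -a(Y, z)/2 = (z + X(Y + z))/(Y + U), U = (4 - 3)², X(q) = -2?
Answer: -42620212698/61997483291 ≈ -0.68745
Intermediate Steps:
U = 1 (U = 1² = 1)
a(Y, z) = -2*(-2 + z)/(1 + Y) (a(Y, z) = -2*(z - 2)/(Y + 1) = -2*(-2 + z)/(1 + Y))
K(s) = -2*(2 - 2*s)/(3*(1 + s)) (K(s) = -2*(2 - (s + s))/(3*(1 + s)) = -2*(2 - 2*s)/(3*(1 + s)))
K(-44)/36493 - 27162/39509 = (4*(-1 - 44)/(3*(1 - 44)))/36493 - 27162/39509 = ((4/3)*(-45)/(-43))*(1/36493) - 27162*1/39509 = ((4/3)*(-1/43)*(-45))*(1/36493) - 27162/39509 = (60/43)*(1/36493) - 27162/39509 = 60/1569199 - 27162/39509 = -42620212698/61997483291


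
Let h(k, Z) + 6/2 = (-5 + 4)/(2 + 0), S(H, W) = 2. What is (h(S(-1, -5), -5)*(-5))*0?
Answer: 0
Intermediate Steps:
h(k, Z) = -7/2 (h(k, Z) = -3 + (-5 + 4)/(2 + 0) = -3 - 1/2 = -7/2)
(h(S(-1, -5), -5)*(-5))*0 = -7/2*(-5)*0 = (35/2)*0 = 0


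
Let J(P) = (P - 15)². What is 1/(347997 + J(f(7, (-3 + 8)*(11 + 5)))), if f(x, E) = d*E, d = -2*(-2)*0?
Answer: 1/348222 ≈ 2.8717e-6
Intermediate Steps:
d = 0 (d = 4*0 = 0)
f(x, E) = 0 (f(x, E) = 0*E = 0)
J(P) = (-15 + P)²
1/(347997 + J(f(7, (-3 + 8)*(11 + 5)))) = 1/(347997 + (-15 + 0)²) = 1/(347997 + (-15)²) = 1/(347997 + 225) = 1/348222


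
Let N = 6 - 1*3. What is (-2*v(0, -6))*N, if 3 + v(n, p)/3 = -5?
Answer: 144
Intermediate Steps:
v(n, p) = -24 (v(n, p) = -9 + 3*(-5) = -9 - 15 = -24)
N = 3 (N = 6 - 3 = 3)
(-2*v(0, -6))*N = -2*(-24)*3 = 48*3 = 144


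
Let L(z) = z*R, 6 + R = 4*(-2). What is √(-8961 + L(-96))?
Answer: I*√7617 ≈ 87.275*I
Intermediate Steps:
R = -14 (R = -6 + 4*(-2) = -6 - 8 = -14)
L(z) = -14*z (L(z) = z*(-14) = -14*z)
√(-8961 + L(-96)) = √(-8961 - 14*(-96)) = √(-8961 + 1344) = √(-7617) = I*√7617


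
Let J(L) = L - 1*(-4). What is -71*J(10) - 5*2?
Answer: -1004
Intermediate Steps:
J(L) = 4 + L (J(L) = L + 4 = 4 + L)
-71*J(10) - 5*2 = -71*(4 + 10) - 5*2 = -71*14 - 10 = -994 - 10 = -1004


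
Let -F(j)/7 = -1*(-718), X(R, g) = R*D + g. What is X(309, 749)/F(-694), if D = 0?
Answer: -107/718 ≈ -0.14902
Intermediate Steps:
X(R, g) = g (X(R, g) = R*0 + g = 0 + g = g)
F(j) = -5026 (F(j) = -(-7)*(-718) = -7*718 = -5026)
X(309, 749)/F(-694) = 749/(-5026) = 749*(-1/5026) = -107/718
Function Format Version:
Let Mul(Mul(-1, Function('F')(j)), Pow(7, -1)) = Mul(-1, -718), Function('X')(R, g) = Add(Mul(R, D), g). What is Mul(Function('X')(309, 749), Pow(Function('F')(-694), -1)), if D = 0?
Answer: Rational(-107, 718) ≈ -0.14902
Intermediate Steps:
Function('X')(R, g) = g (Function('X')(R, g) = Add(Mul(R, 0), g) = Add(0, g) = g)
Function('F')(j) = -5026 (Function('F')(j) = Mul(-7, Mul(-1, -718)) = Mul(-7, 718) = -5026)
Mul(Function('X')(309, 749), Pow(Function('F')(-694), -1)) = Mul(749, Pow(-5026, -1)) = Mul(749, Rational(-1, 5026)) = Rational(-107, 718)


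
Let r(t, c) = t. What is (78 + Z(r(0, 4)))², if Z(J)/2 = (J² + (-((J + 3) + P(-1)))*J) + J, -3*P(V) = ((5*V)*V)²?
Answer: 6084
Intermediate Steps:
P(V) = -25*V⁴/3
Z(J) = 2*J + 2*J² + 2*J*(16/3 - J) (Z(J) = 2*((J² + (-((J + 3) - 25/3*(-1)⁴))*J) + J) = 2*((J² + (-((3 + J) - 25/3*1))*J) + J) = 2*((J² + (-((3 + J) - 25/3))*J) + J) = 2*((J² + (-(-16/3 + J))*J) + J) = 2*((J² + (16/3 - J)*J) + J) = 2*((J² + J*(16/3 - J)) + J) = 2*(J + J² + J*(16/3 - J)) = 2*J + 2*J² + 2*J*(16/3 - J))
(78 + Z(r(0, 4)))² = (78 + (38/3)*0)² = (78 + 0)² = 78² = 6084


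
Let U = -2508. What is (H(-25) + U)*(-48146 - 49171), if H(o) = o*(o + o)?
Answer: 122424786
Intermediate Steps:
H(o) = 2*o² (H(o) = o*(2*o) = 2*o²)
(H(-25) + U)*(-48146 - 49171) = (2*(-25)² - 2508)*(-48146 - 49171) = (2*625 - 2508)*(-97317) = (1250 - 2508)*(-97317) = -1258*(-97317) = 122424786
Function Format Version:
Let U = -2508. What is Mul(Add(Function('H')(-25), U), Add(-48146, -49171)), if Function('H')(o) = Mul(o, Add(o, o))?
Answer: 122424786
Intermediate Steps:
Function('H')(o) = Mul(2, Pow(o, 2)) (Function('H')(o) = Mul(o, Mul(2, o)) = Mul(2, Pow(o, 2)))
Mul(Add(Function('H')(-25), U), Add(-48146, -49171)) = Mul(Add(Mul(2, Pow(-25, 2)), -2508), Add(-48146, -49171)) = Mul(Add(Mul(2, 625), -2508), -97317) = Mul(Add(1250, -2508), -97317) = Mul(-1258, -97317) = 122424786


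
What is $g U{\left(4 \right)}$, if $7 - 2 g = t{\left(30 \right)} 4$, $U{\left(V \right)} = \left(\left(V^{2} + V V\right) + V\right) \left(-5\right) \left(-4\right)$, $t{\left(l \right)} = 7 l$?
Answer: $-299880$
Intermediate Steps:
$U{\left(V \right)} = 20 V + 40 V^{2}$ ($U{\left(V \right)} = \left(\left(V^{2} + V^{2}\right) + V\right) \left(-5\right) \left(-4\right) = \left(2 V^{2} + V\right) \left(-5\right) \left(-4\right) = \left(V + 2 V^{2}\right) \left(-5\right) \left(-4\right) = \left(- 10 V^{2} - 5 V\right) \left(-4\right) = 20 V + 40 V^{2}$)
$g = - \frac{833}{2}$ ($g = \frac{7}{2} - \frac{7 \cdot 30 \cdot 4}{2} = \frac{7}{2} - \frac{210 \cdot 4}{2} = \frac{7}{2} - 420 = - \frac{833}{2} \approx -416.5$)
$g U{\left(4 \right)} = - \frac{833 \cdot 20 \cdot 4 \left(1 + 2 \cdot 4\right)}{2} = - \frac{833 \cdot 20 \cdot 4 \left(1 + 8\right)}{2} = - \frac{833 \cdot 20 \cdot 4 \cdot 9}{2} = \left(- \frac{833}{2}\right) 720 = -299880$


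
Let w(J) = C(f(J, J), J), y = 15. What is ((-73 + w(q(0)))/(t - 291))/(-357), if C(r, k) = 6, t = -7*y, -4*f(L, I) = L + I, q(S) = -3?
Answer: -67/141372 ≈ -0.00047393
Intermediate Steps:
f(L, I) = -I/4 - L/4 (f(L, I) = -(L + I)/4 = -(I + L)/4 = -I/4 - L/4)
t = -105 (t = -7*15 = -105)
w(J) = 6
((-73 + w(q(0)))/(t - 291))/(-357) = ((-73 + 6)/(-105 - 291))/(-357) = -67/(-396)*(-1/357) = -67*(-1/396)*(-1/357) = (67/396)*(-1/357) = -67/141372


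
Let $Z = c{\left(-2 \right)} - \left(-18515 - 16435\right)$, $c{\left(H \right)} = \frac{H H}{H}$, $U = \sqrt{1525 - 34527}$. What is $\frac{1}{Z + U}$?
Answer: $\frac{17474}{610697853} - \frac{i \sqrt{33002}}{1221395706} \approx 2.8613 \cdot 10^{-5} - 1.4874 \cdot 10^{-7} i$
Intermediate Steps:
$U = i \sqrt{33002}$ ($U = \sqrt{-33002} = i \sqrt{33002} \approx 181.66 i$)
$c{\left(H \right)} = H$ ($c{\left(H \right)} = \frac{H^{2}}{H} = H$)
$Z = 34948$ ($Z = -2 - \left(-18515 - 16435\right) = -2 - -34950 = -2 + 34950 = 34948$)
$\frac{1}{Z + U} = \frac{1}{34948 + i \sqrt{33002}}$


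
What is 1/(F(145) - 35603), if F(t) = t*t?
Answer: -1/14578 ≈ -6.8597e-5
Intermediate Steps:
F(t) = t**2
1/(F(145) - 35603) = 1/(145**2 - 35603) = 1/(21025 - 35603) = 1/(-14578) = -1/14578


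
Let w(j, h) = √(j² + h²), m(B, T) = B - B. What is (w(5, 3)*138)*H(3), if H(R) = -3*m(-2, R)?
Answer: 0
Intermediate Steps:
m(B, T) = 0
H(R) = 0 (H(R) = -3*0 = 0)
w(j, h) = √(h² + j²)
(w(5, 3)*138)*H(3) = (√(3² + 5²)*138)*0 = (√(9 + 25)*138)*0 = (√34*138)*0 = (138*√34)*0 = 0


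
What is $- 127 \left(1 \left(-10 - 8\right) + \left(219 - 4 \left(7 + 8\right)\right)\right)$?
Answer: $-17907$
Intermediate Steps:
$- 127 \left(1 \left(-10 - 8\right) + \left(219 - 4 \left(7 + 8\right)\right)\right) = - 127 \left(1 \left(-18\right) + \left(219 - 60\right)\right) = - 127 \left(-18 + \left(219 - 60\right)\right) = - 127 \left(-18 + 159\right) = \left(-127\right) 141 = -17907$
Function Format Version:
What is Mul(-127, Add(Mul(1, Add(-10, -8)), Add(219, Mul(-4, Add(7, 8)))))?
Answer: -17907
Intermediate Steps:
Mul(-127, Add(Mul(1, Add(-10, -8)), Add(219, Mul(-4, Add(7, 8))))) = Mul(-127, Add(Mul(1, -18), Add(219, Mul(-4, 15)))) = Mul(-127, Add(-18, Add(219, -60))) = Mul(-127, Add(-18, 159)) = Mul(-127, 141) = -17907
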